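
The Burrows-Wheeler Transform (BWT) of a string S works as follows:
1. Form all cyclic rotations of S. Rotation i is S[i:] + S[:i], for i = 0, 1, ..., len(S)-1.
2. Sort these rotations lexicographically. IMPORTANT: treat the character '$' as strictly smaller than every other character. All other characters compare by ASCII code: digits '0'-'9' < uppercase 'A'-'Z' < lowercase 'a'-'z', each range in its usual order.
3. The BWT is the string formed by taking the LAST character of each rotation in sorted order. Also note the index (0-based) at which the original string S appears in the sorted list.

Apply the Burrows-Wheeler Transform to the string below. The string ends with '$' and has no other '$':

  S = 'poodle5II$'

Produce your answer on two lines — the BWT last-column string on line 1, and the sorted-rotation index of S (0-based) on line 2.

All 10 rotations (rotation i = S[i:]+S[:i]):
  rot[0] = poodle5II$
  rot[1] = oodle5II$p
  rot[2] = odle5II$po
  rot[3] = dle5II$poo
  rot[4] = le5II$pood
  rot[5] = e5II$poodl
  rot[6] = 5II$poodle
  rot[7] = II$poodle5
  rot[8] = I$poodle5I
  rot[9] = $poodle5II
Sorted (with $ < everything):
  sorted[0] = $poodle5II  (last char: 'I')
  sorted[1] = 5II$poodle  (last char: 'e')
  sorted[2] = I$poodle5I  (last char: 'I')
  sorted[3] = II$poodle5  (last char: '5')
  sorted[4] = dle5II$poo  (last char: 'o')
  sorted[5] = e5II$poodl  (last char: 'l')
  sorted[6] = le5II$pood  (last char: 'd')
  sorted[7] = odle5II$po  (last char: 'o')
  sorted[8] = oodle5II$p  (last char: 'p')
  sorted[9] = poodle5II$  (last char: '$')
Last column: IeI5oldop$
Original string S is at sorted index 9

Answer: IeI5oldop$
9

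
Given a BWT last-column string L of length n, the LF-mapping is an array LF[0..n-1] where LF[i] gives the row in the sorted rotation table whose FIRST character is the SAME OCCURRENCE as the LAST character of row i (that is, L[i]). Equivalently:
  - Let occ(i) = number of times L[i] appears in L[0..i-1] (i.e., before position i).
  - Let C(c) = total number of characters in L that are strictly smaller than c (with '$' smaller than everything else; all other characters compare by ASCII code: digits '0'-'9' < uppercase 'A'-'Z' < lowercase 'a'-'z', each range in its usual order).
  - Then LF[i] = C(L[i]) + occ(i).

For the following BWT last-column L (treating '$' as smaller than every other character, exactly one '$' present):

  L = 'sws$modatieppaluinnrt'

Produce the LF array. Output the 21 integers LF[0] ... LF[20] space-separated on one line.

Answer: 15 20 16 0 8 11 3 1 17 5 4 12 13 2 7 19 6 9 10 14 18

Derivation:
Char counts: '$':1, 'a':2, 'd':1, 'e':1, 'i':2, 'l':1, 'm':1, 'n':2, 'o':1, 'p':2, 'r':1, 's':2, 't':2, 'u':1, 'w':1
C (first-col start): C('$')=0, C('a')=1, C('d')=3, C('e')=4, C('i')=5, C('l')=7, C('m')=8, C('n')=9, C('o')=11, C('p')=12, C('r')=14, C('s')=15, C('t')=17, C('u')=19, C('w')=20
L[0]='s': occ=0, LF[0]=C('s')+0=15+0=15
L[1]='w': occ=0, LF[1]=C('w')+0=20+0=20
L[2]='s': occ=1, LF[2]=C('s')+1=15+1=16
L[3]='$': occ=0, LF[3]=C('$')+0=0+0=0
L[4]='m': occ=0, LF[4]=C('m')+0=8+0=8
L[5]='o': occ=0, LF[5]=C('o')+0=11+0=11
L[6]='d': occ=0, LF[6]=C('d')+0=3+0=3
L[7]='a': occ=0, LF[7]=C('a')+0=1+0=1
L[8]='t': occ=0, LF[8]=C('t')+0=17+0=17
L[9]='i': occ=0, LF[9]=C('i')+0=5+0=5
L[10]='e': occ=0, LF[10]=C('e')+0=4+0=4
L[11]='p': occ=0, LF[11]=C('p')+0=12+0=12
L[12]='p': occ=1, LF[12]=C('p')+1=12+1=13
L[13]='a': occ=1, LF[13]=C('a')+1=1+1=2
L[14]='l': occ=0, LF[14]=C('l')+0=7+0=7
L[15]='u': occ=0, LF[15]=C('u')+0=19+0=19
L[16]='i': occ=1, LF[16]=C('i')+1=5+1=6
L[17]='n': occ=0, LF[17]=C('n')+0=9+0=9
L[18]='n': occ=1, LF[18]=C('n')+1=9+1=10
L[19]='r': occ=0, LF[19]=C('r')+0=14+0=14
L[20]='t': occ=1, LF[20]=C('t')+1=17+1=18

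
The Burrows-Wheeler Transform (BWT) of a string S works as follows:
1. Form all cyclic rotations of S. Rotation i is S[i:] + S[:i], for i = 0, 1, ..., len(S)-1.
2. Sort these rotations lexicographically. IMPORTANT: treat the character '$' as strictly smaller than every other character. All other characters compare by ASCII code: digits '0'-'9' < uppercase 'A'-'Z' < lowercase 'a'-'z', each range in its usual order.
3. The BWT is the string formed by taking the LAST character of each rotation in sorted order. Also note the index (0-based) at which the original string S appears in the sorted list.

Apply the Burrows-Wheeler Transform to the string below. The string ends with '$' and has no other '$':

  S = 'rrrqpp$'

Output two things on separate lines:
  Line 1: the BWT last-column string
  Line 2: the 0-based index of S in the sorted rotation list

Answer: ppqrrr$
6

Derivation:
All 7 rotations (rotation i = S[i:]+S[:i]):
  rot[0] = rrrqpp$
  rot[1] = rrqpp$r
  rot[2] = rqpp$rr
  rot[3] = qpp$rrr
  rot[4] = pp$rrrq
  rot[5] = p$rrrqp
  rot[6] = $rrrqpp
Sorted (with $ < everything):
  sorted[0] = $rrrqpp  (last char: 'p')
  sorted[1] = p$rrrqp  (last char: 'p')
  sorted[2] = pp$rrrq  (last char: 'q')
  sorted[3] = qpp$rrr  (last char: 'r')
  sorted[4] = rqpp$rr  (last char: 'r')
  sorted[5] = rrqpp$r  (last char: 'r')
  sorted[6] = rrrqpp$  (last char: '$')
Last column: ppqrrr$
Original string S is at sorted index 6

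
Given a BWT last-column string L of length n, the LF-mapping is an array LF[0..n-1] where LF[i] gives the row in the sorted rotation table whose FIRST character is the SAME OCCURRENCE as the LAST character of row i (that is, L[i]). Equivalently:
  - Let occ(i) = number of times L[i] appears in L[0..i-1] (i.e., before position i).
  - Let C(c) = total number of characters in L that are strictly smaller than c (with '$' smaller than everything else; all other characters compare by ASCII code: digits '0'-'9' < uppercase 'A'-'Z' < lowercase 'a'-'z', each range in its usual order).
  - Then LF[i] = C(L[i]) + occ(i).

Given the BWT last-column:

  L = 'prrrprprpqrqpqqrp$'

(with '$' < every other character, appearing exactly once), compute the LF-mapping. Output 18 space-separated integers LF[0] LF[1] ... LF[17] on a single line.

Char counts: '$':1, 'p':6, 'q':4, 'r':7
C (first-col start): C('$')=0, C('p')=1, C('q')=7, C('r')=11
L[0]='p': occ=0, LF[0]=C('p')+0=1+0=1
L[1]='r': occ=0, LF[1]=C('r')+0=11+0=11
L[2]='r': occ=1, LF[2]=C('r')+1=11+1=12
L[3]='r': occ=2, LF[3]=C('r')+2=11+2=13
L[4]='p': occ=1, LF[4]=C('p')+1=1+1=2
L[5]='r': occ=3, LF[5]=C('r')+3=11+3=14
L[6]='p': occ=2, LF[6]=C('p')+2=1+2=3
L[7]='r': occ=4, LF[7]=C('r')+4=11+4=15
L[8]='p': occ=3, LF[8]=C('p')+3=1+3=4
L[9]='q': occ=0, LF[9]=C('q')+0=7+0=7
L[10]='r': occ=5, LF[10]=C('r')+5=11+5=16
L[11]='q': occ=1, LF[11]=C('q')+1=7+1=8
L[12]='p': occ=4, LF[12]=C('p')+4=1+4=5
L[13]='q': occ=2, LF[13]=C('q')+2=7+2=9
L[14]='q': occ=3, LF[14]=C('q')+3=7+3=10
L[15]='r': occ=6, LF[15]=C('r')+6=11+6=17
L[16]='p': occ=5, LF[16]=C('p')+5=1+5=6
L[17]='$': occ=0, LF[17]=C('$')+0=0+0=0

Answer: 1 11 12 13 2 14 3 15 4 7 16 8 5 9 10 17 6 0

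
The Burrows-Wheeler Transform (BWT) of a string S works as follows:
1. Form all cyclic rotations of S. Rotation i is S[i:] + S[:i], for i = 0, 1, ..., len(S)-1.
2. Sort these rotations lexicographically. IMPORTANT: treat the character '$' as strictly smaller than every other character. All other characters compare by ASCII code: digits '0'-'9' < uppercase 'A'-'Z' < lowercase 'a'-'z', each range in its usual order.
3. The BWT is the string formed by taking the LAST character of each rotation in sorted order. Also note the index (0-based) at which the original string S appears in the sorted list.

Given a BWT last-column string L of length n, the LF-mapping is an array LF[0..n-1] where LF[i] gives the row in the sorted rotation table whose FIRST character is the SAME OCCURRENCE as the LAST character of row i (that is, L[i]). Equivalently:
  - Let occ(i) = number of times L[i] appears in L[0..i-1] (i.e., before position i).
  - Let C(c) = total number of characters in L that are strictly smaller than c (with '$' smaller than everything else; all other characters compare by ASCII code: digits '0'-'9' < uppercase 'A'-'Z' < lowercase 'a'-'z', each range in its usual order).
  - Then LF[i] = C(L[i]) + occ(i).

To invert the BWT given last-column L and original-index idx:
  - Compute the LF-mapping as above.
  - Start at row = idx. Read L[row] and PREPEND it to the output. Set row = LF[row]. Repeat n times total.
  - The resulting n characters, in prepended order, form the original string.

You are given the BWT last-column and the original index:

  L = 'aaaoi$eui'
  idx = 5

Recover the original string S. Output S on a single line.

LF mapping: 1 2 3 7 5 0 4 8 6
Walk LF starting at row 5, prepending L[row]:
  step 1: row=5, L[5]='$', prepend. Next row=LF[5]=0
  step 2: row=0, L[0]='a', prepend. Next row=LF[0]=1
  step 3: row=1, L[1]='a', prepend. Next row=LF[1]=2
  step 4: row=2, L[2]='a', prepend. Next row=LF[2]=3
  step 5: row=3, L[3]='o', prepend. Next row=LF[3]=7
  step 6: row=7, L[7]='u', prepend. Next row=LF[7]=8
  step 7: row=8, L[8]='i', prepend. Next row=LF[8]=6
  step 8: row=6, L[6]='e', prepend. Next row=LF[6]=4
  step 9: row=4, L[4]='i', prepend. Next row=LF[4]=5
Reversed output: ieiuoaaa$

Answer: ieiuoaaa$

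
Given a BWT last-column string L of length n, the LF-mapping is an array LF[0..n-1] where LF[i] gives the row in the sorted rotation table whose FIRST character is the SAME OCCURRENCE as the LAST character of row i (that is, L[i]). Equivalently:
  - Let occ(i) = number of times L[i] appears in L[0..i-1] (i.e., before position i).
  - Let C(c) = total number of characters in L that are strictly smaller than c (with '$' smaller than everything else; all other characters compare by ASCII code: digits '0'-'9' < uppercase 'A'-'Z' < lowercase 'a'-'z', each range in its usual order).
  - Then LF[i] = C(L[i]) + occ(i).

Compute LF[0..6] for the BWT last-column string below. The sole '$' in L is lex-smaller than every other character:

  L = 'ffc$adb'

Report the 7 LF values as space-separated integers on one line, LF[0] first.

Answer: 5 6 3 0 1 4 2

Derivation:
Char counts: '$':1, 'a':1, 'b':1, 'c':1, 'd':1, 'f':2
C (first-col start): C('$')=0, C('a')=1, C('b')=2, C('c')=3, C('d')=4, C('f')=5
L[0]='f': occ=0, LF[0]=C('f')+0=5+0=5
L[1]='f': occ=1, LF[1]=C('f')+1=5+1=6
L[2]='c': occ=0, LF[2]=C('c')+0=3+0=3
L[3]='$': occ=0, LF[3]=C('$')+0=0+0=0
L[4]='a': occ=0, LF[4]=C('a')+0=1+0=1
L[5]='d': occ=0, LF[5]=C('d')+0=4+0=4
L[6]='b': occ=0, LF[6]=C('b')+0=2+0=2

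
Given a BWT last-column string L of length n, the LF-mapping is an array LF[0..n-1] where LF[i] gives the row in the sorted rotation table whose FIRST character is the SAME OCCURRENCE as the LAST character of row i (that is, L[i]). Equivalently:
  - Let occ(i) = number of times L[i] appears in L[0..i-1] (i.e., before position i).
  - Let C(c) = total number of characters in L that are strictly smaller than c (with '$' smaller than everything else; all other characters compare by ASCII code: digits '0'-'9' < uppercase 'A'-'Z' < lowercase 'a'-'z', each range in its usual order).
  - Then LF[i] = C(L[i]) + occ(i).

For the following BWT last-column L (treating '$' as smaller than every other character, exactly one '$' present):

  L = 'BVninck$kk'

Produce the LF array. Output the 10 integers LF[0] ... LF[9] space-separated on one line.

Answer: 1 2 8 4 9 3 5 0 6 7

Derivation:
Char counts: '$':1, 'B':1, 'V':1, 'c':1, 'i':1, 'k':3, 'n':2
C (first-col start): C('$')=0, C('B')=1, C('V')=2, C('c')=3, C('i')=4, C('k')=5, C('n')=8
L[0]='B': occ=0, LF[0]=C('B')+0=1+0=1
L[1]='V': occ=0, LF[1]=C('V')+0=2+0=2
L[2]='n': occ=0, LF[2]=C('n')+0=8+0=8
L[3]='i': occ=0, LF[3]=C('i')+0=4+0=4
L[4]='n': occ=1, LF[4]=C('n')+1=8+1=9
L[5]='c': occ=0, LF[5]=C('c')+0=3+0=3
L[6]='k': occ=0, LF[6]=C('k')+0=5+0=5
L[7]='$': occ=0, LF[7]=C('$')+0=0+0=0
L[8]='k': occ=1, LF[8]=C('k')+1=5+1=6
L[9]='k': occ=2, LF[9]=C('k')+2=5+2=7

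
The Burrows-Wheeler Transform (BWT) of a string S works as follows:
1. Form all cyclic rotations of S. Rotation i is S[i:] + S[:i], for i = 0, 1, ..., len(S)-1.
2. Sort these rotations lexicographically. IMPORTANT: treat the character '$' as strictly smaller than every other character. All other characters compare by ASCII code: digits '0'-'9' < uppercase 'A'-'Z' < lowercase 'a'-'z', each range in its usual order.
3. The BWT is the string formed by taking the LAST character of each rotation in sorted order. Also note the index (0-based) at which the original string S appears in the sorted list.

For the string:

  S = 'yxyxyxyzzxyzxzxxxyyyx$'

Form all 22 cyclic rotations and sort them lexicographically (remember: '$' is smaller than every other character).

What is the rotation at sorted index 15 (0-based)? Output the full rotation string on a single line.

All 22 rotations (rotation i = S[i:]+S[:i]):
  rot[0] = yxyxyxyzzxyzxzxxxyyyx$
  rot[1] = xyxyxyzzxyzxzxxxyyyx$y
  rot[2] = yxyxyzzxyzxzxxxyyyx$yx
  rot[3] = xyxyzzxyzxzxxxyyyx$yxy
  rot[4] = yxyzzxyzxzxxxyyyx$yxyx
  rot[5] = xyzzxyzxzxxxyyyx$yxyxy
  rot[6] = yzzxyzxzxxxyyyx$yxyxyx
  rot[7] = zzxyzxzxxxyyyx$yxyxyxy
  rot[8] = zxyzxzxxxyyyx$yxyxyxyz
  rot[9] = xyzxzxxxyyyx$yxyxyxyzz
  rot[10] = yzxzxxxyyyx$yxyxyxyzzx
  rot[11] = zxzxxxyyyx$yxyxyxyzzxy
  rot[12] = xzxxxyyyx$yxyxyxyzzxyz
  rot[13] = zxxxyyyx$yxyxyxyzzxyzx
  rot[14] = xxxyyyx$yxyxyxyzzxyzxz
  rot[15] = xxyyyx$yxyxyxyzzxyzxzx
  rot[16] = xyyyx$yxyxyxyzzxyzxzxx
  rot[17] = yyyx$yxyxyxyzzxyzxzxxx
  rot[18] = yyx$yxyxyxyzzxyzxzxxxy
  rot[19] = yx$yxyxyxyzzxyzxzxxxyy
  rot[20] = x$yxyxyxyzzxyzxzxxxyyy
  rot[21] = $yxyxyxyzzxyzxzxxxyyyx
Sorted (with $ < everything):
  sorted[0] = $yxyxyxyzzxyzxzxxxyyyx
  sorted[1] = x$yxyxyxyzzxyzxzxxxyyy
  sorted[2] = xxxyyyx$yxyxyxyzzxyzxz
  sorted[3] = xxyyyx$yxyxyxyzzxyzxzx
  sorted[4] = xyxyxyzzxyzxzxxxyyyx$y
  sorted[5] = xyxyzzxyzxzxxxyyyx$yxy
  sorted[6] = xyyyx$yxyxyxyzzxyzxzxx
  sorted[7] = xyzxzxxxyyyx$yxyxyxyzz
  sorted[8] = xyzzxyzxzxxxyyyx$yxyxy
  sorted[9] = xzxxxyyyx$yxyxyxyzzxyz
  sorted[10] = yx$yxyxyxyzzxyzxzxxxyy
  sorted[11] = yxyxyxyzzxyzxzxxxyyyx$
  sorted[12] = yxyxyzzxyzxzxxxyyyx$yx
  sorted[13] = yxyzzxyzxzxxxyyyx$yxyx
  sorted[14] = yyx$yxyxyxyzzxyzxzxxxy
  sorted[15] = yyyx$yxyxyxyzzxyzxzxxx
  sorted[16] = yzxzxxxyyyx$yxyxyxyzzx
  sorted[17] = yzzxyzxzxxxyyyx$yxyxyx
  sorted[18] = zxxxyyyx$yxyxyxyzzxyzx
  sorted[19] = zxyzxzxxxyyyx$yxyxyxyz
  sorted[20] = zxzxxxyyyx$yxyxyxyzzxy
  sorted[21] = zzxyzxzxxxyyyx$yxyxyxy
sorted[15] = yyyx$yxyxyxyzzxyzxzxxx

Answer: yyyx$yxyxyxyzzxyzxzxxx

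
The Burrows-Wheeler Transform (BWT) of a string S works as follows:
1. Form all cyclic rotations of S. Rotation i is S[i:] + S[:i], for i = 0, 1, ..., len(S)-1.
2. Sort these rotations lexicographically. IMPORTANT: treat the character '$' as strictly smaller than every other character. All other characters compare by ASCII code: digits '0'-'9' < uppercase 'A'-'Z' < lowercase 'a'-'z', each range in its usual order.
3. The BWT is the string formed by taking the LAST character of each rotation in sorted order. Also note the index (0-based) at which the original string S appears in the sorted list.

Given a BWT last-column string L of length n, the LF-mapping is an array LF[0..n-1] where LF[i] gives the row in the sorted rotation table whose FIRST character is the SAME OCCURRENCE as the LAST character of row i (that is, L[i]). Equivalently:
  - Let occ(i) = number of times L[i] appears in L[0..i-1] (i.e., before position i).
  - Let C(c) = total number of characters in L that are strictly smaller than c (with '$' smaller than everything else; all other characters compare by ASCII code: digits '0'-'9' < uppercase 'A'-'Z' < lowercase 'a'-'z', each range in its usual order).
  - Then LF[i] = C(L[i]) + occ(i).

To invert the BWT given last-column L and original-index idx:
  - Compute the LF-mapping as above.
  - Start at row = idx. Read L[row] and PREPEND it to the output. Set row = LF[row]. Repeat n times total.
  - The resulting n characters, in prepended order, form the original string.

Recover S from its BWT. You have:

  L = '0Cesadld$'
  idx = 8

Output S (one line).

LF mapping: 1 2 6 8 3 4 7 5 0
Walk LF starting at row 8, prepending L[row]:
  step 1: row=8, L[8]='$', prepend. Next row=LF[8]=0
  step 2: row=0, L[0]='0', prepend. Next row=LF[0]=1
  step 3: row=1, L[1]='C', prepend. Next row=LF[1]=2
  step 4: row=2, L[2]='e', prepend. Next row=LF[2]=6
  step 5: row=6, L[6]='l', prepend. Next row=LF[6]=7
  step 6: row=7, L[7]='d', prepend. Next row=LF[7]=5
  step 7: row=5, L[5]='d', prepend. Next row=LF[5]=4
  step 8: row=4, L[4]='a', prepend. Next row=LF[4]=3
  step 9: row=3, L[3]='s', prepend. Next row=LF[3]=8
Reversed output: saddleC0$

Answer: saddleC0$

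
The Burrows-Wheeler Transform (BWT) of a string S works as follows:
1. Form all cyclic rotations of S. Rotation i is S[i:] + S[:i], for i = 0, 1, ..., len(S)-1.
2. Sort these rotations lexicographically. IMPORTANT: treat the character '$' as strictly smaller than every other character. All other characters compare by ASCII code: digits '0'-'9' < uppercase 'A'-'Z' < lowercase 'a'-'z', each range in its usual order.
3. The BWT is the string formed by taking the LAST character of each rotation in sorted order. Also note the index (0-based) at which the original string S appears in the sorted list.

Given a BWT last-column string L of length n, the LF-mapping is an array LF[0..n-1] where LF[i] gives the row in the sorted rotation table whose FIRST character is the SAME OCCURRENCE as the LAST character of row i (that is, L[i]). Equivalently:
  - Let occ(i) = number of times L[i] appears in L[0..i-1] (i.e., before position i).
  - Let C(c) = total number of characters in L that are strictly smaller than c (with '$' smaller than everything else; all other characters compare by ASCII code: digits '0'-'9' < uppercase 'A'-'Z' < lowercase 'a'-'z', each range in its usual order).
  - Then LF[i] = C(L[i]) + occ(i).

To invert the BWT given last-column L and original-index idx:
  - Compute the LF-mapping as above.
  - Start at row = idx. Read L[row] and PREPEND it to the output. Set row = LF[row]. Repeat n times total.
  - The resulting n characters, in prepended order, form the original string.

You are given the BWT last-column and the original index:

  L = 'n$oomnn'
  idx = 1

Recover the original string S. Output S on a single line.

Answer: mnonon$

Derivation:
LF mapping: 2 0 5 6 1 3 4
Walk LF starting at row 1, prepending L[row]:
  step 1: row=1, L[1]='$', prepend. Next row=LF[1]=0
  step 2: row=0, L[0]='n', prepend. Next row=LF[0]=2
  step 3: row=2, L[2]='o', prepend. Next row=LF[2]=5
  step 4: row=5, L[5]='n', prepend. Next row=LF[5]=3
  step 5: row=3, L[3]='o', prepend. Next row=LF[3]=6
  step 6: row=6, L[6]='n', prepend. Next row=LF[6]=4
  step 7: row=4, L[4]='m', prepend. Next row=LF[4]=1
Reversed output: mnonon$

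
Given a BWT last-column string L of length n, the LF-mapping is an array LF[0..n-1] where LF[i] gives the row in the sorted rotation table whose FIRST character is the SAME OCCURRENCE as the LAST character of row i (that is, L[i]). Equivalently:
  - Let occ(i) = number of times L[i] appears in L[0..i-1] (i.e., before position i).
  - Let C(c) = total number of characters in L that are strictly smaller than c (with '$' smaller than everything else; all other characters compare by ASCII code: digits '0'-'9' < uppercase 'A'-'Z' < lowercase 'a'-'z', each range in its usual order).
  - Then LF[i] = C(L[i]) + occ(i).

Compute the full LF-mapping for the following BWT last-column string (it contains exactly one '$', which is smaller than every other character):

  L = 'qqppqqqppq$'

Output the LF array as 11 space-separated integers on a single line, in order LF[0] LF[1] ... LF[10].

Answer: 5 6 1 2 7 8 9 3 4 10 0

Derivation:
Char counts: '$':1, 'p':4, 'q':6
C (first-col start): C('$')=0, C('p')=1, C('q')=5
L[0]='q': occ=0, LF[0]=C('q')+0=5+0=5
L[1]='q': occ=1, LF[1]=C('q')+1=5+1=6
L[2]='p': occ=0, LF[2]=C('p')+0=1+0=1
L[3]='p': occ=1, LF[3]=C('p')+1=1+1=2
L[4]='q': occ=2, LF[4]=C('q')+2=5+2=7
L[5]='q': occ=3, LF[5]=C('q')+3=5+3=8
L[6]='q': occ=4, LF[6]=C('q')+4=5+4=9
L[7]='p': occ=2, LF[7]=C('p')+2=1+2=3
L[8]='p': occ=3, LF[8]=C('p')+3=1+3=4
L[9]='q': occ=5, LF[9]=C('q')+5=5+5=10
L[10]='$': occ=0, LF[10]=C('$')+0=0+0=0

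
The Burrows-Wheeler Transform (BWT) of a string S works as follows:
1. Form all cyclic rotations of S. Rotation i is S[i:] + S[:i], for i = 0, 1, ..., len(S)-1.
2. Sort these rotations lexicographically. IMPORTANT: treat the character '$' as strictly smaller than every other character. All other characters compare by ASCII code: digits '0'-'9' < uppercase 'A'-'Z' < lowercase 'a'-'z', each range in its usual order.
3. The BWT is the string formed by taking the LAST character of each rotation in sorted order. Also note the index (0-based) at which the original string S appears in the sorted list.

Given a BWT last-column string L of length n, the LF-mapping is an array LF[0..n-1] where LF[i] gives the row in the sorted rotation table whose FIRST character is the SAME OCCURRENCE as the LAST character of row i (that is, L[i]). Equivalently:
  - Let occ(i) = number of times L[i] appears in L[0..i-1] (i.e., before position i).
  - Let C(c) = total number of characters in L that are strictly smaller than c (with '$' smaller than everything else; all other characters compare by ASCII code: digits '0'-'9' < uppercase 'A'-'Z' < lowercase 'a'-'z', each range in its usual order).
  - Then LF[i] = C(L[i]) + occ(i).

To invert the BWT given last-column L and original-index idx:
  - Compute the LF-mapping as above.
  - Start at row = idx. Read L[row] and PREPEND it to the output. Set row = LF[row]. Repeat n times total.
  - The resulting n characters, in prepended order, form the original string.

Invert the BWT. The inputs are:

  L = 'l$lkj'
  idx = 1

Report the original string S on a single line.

Answer: jlkl$

Derivation:
LF mapping: 3 0 4 2 1
Walk LF starting at row 1, prepending L[row]:
  step 1: row=1, L[1]='$', prepend. Next row=LF[1]=0
  step 2: row=0, L[0]='l', prepend. Next row=LF[0]=3
  step 3: row=3, L[3]='k', prepend. Next row=LF[3]=2
  step 4: row=2, L[2]='l', prepend. Next row=LF[2]=4
  step 5: row=4, L[4]='j', prepend. Next row=LF[4]=1
Reversed output: jlkl$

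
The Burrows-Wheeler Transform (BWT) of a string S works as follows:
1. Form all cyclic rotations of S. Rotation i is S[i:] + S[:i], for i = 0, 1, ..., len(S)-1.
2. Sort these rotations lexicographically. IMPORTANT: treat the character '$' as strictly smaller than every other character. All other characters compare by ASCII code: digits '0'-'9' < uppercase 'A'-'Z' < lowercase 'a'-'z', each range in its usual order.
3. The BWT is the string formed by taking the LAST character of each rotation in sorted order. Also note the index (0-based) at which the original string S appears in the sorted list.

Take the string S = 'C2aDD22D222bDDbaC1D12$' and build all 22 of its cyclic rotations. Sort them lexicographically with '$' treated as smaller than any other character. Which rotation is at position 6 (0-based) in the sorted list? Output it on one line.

Answer: 22bDDbaC1D12$C2aDD22D2

Derivation:
All 22 rotations (rotation i = S[i:]+S[:i]):
  rot[0] = C2aDD22D222bDDbaC1D12$
  rot[1] = 2aDD22D222bDDbaC1D12$C
  rot[2] = aDD22D222bDDbaC1D12$C2
  rot[3] = DD22D222bDDbaC1D12$C2a
  rot[4] = D22D222bDDbaC1D12$C2aD
  rot[5] = 22D222bDDbaC1D12$C2aDD
  rot[6] = 2D222bDDbaC1D12$C2aDD2
  rot[7] = D222bDDbaC1D12$C2aDD22
  rot[8] = 222bDDbaC1D12$C2aDD22D
  rot[9] = 22bDDbaC1D12$C2aDD22D2
  rot[10] = 2bDDbaC1D12$C2aDD22D22
  rot[11] = bDDbaC1D12$C2aDD22D222
  rot[12] = DDbaC1D12$C2aDD22D222b
  rot[13] = DbaC1D12$C2aDD22D222bD
  rot[14] = baC1D12$C2aDD22D222bDD
  rot[15] = aC1D12$C2aDD22D222bDDb
  rot[16] = C1D12$C2aDD22D222bDDba
  rot[17] = 1D12$C2aDD22D222bDDbaC
  rot[18] = D12$C2aDD22D222bDDbaC1
  rot[19] = 12$C2aDD22D222bDDbaC1D
  rot[20] = 2$C2aDD22D222bDDbaC1D1
  rot[21] = $C2aDD22D222bDDbaC1D12
Sorted (with $ < everything):
  sorted[0] = $C2aDD22D222bDDbaC1D12
  sorted[1] = 12$C2aDD22D222bDDbaC1D
  sorted[2] = 1D12$C2aDD22D222bDDbaC
  sorted[3] = 2$C2aDD22D222bDDbaC1D1
  sorted[4] = 222bDDbaC1D12$C2aDD22D
  sorted[5] = 22D222bDDbaC1D12$C2aDD
  sorted[6] = 22bDDbaC1D12$C2aDD22D2
  sorted[7] = 2D222bDDbaC1D12$C2aDD2
  sorted[8] = 2aDD22D222bDDbaC1D12$C
  sorted[9] = 2bDDbaC1D12$C2aDD22D22
  sorted[10] = C1D12$C2aDD22D222bDDba
  sorted[11] = C2aDD22D222bDDbaC1D12$
  sorted[12] = D12$C2aDD22D222bDDbaC1
  sorted[13] = D222bDDbaC1D12$C2aDD22
  sorted[14] = D22D222bDDbaC1D12$C2aD
  sorted[15] = DD22D222bDDbaC1D12$C2a
  sorted[16] = DDbaC1D12$C2aDD22D222b
  sorted[17] = DbaC1D12$C2aDD22D222bD
  sorted[18] = aC1D12$C2aDD22D222bDDb
  sorted[19] = aDD22D222bDDbaC1D12$C2
  sorted[20] = bDDbaC1D12$C2aDD22D222
  sorted[21] = baC1D12$C2aDD22D222bDD
sorted[6] = 22bDDbaC1D12$C2aDD22D2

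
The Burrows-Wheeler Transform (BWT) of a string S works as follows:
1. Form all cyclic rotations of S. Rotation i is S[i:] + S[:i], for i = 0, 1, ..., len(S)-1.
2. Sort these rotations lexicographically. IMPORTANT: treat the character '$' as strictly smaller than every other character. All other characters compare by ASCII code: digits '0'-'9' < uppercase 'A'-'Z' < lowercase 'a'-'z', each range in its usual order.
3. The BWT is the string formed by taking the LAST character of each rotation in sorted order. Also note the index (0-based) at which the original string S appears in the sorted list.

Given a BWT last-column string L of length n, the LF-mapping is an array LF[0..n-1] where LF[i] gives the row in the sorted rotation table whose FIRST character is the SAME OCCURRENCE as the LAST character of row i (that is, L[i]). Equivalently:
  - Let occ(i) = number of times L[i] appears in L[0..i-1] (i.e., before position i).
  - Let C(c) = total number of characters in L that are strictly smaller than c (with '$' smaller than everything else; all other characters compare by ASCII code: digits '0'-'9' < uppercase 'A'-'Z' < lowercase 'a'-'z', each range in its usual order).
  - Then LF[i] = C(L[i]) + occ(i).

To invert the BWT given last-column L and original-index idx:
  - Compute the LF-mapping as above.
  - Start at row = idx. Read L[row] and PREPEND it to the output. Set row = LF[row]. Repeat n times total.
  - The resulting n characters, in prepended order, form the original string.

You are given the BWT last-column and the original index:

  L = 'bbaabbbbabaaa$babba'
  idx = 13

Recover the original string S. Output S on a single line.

LF mapping: 9 10 1 2 11 12 13 14 3 15 4 5 6 0 16 7 17 18 8
Walk LF starting at row 13, prepending L[row]:
  step 1: row=13, L[13]='$', prepend. Next row=LF[13]=0
  step 2: row=0, L[0]='b', prepend. Next row=LF[0]=9
  step 3: row=9, L[9]='b', prepend. Next row=LF[9]=15
  step 4: row=15, L[15]='a', prepend. Next row=LF[15]=7
  step 5: row=7, L[7]='b', prepend. Next row=LF[7]=14
  step 6: row=14, L[14]='b', prepend. Next row=LF[14]=16
  step 7: row=16, L[16]='b', prepend. Next row=LF[16]=17
  step 8: row=17, L[17]='b', prepend. Next row=LF[17]=18
  step 9: row=18, L[18]='a', prepend. Next row=LF[18]=8
  step 10: row=8, L[8]='a', prepend. Next row=LF[8]=3
  step 11: row=3, L[3]='a', prepend. Next row=LF[3]=2
  step 12: row=2, L[2]='a', prepend. Next row=LF[2]=1
  step 13: row=1, L[1]='b', prepend. Next row=LF[1]=10
  step 14: row=10, L[10]='a', prepend. Next row=LF[10]=4
  step 15: row=4, L[4]='b', prepend. Next row=LF[4]=11
  step 16: row=11, L[11]='a', prepend. Next row=LF[11]=5
  step 17: row=5, L[5]='b', prepend. Next row=LF[5]=12
  step 18: row=12, L[12]='a', prepend. Next row=LF[12]=6
  step 19: row=6, L[6]='b', prepend. Next row=LF[6]=13
Reversed output: babababaaaabbbbabb$

Answer: babababaaaabbbbabb$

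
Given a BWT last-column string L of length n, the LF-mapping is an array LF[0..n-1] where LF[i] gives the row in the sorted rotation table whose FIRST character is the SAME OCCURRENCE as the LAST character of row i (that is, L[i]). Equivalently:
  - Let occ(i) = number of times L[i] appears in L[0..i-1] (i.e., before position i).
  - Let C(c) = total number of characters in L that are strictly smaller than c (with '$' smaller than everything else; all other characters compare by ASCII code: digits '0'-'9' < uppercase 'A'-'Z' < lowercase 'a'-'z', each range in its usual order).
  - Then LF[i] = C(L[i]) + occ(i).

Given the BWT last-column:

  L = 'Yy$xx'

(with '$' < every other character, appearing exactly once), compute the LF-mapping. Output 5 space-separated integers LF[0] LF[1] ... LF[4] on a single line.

Char counts: '$':1, 'Y':1, 'x':2, 'y':1
C (first-col start): C('$')=0, C('Y')=1, C('x')=2, C('y')=4
L[0]='Y': occ=0, LF[0]=C('Y')+0=1+0=1
L[1]='y': occ=0, LF[1]=C('y')+0=4+0=4
L[2]='$': occ=0, LF[2]=C('$')+0=0+0=0
L[3]='x': occ=0, LF[3]=C('x')+0=2+0=2
L[4]='x': occ=1, LF[4]=C('x')+1=2+1=3

Answer: 1 4 0 2 3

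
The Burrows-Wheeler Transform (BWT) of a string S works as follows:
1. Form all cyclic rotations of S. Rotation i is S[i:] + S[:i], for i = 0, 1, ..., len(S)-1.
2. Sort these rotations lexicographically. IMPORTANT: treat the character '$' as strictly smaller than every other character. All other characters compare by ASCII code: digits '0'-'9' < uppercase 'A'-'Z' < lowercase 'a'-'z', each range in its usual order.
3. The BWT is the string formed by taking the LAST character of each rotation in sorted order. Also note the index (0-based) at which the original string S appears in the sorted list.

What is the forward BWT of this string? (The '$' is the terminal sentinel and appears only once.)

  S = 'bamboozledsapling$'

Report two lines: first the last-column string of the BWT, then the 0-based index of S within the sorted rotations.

Answer: gbs$melnlzpaiboado
3

Derivation:
All 18 rotations (rotation i = S[i:]+S[:i]):
  rot[0] = bamboozledsapling$
  rot[1] = amboozledsapling$b
  rot[2] = mboozledsapling$ba
  rot[3] = boozledsapling$bam
  rot[4] = oozledsapling$bamb
  rot[5] = ozledsapling$bambo
  rot[6] = zledsapling$bamboo
  rot[7] = ledsapling$bambooz
  rot[8] = edsapling$bamboozl
  rot[9] = dsapling$bamboozle
  rot[10] = sapling$bamboozled
  rot[11] = apling$bamboozleds
  rot[12] = pling$bamboozledsa
  rot[13] = ling$bamboozledsap
  rot[14] = ing$bamboozledsapl
  rot[15] = ng$bamboozledsapli
  rot[16] = g$bamboozledsaplin
  rot[17] = $bamboozledsapling
Sorted (with $ < everything):
  sorted[0] = $bamboozledsapling  (last char: 'g')
  sorted[1] = amboozledsapling$b  (last char: 'b')
  sorted[2] = apling$bamboozleds  (last char: 's')
  sorted[3] = bamboozledsapling$  (last char: '$')
  sorted[4] = boozledsapling$bam  (last char: 'm')
  sorted[5] = dsapling$bamboozle  (last char: 'e')
  sorted[6] = edsapling$bamboozl  (last char: 'l')
  sorted[7] = g$bamboozledsaplin  (last char: 'n')
  sorted[8] = ing$bamboozledsapl  (last char: 'l')
  sorted[9] = ledsapling$bambooz  (last char: 'z')
  sorted[10] = ling$bamboozledsap  (last char: 'p')
  sorted[11] = mboozledsapling$ba  (last char: 'a')
  sorted[12] = ng$bamboozledsapli  (last char: 'i')
  sorted[13] = oozledsapling$bamb  (last char: 'b')
  sorted[14] = ozledsapling$bambo  (last char: 'o')
  sorted[15] = pling$bamboozledsa  (last char: 'a')
  sorted[16] = sapling$bamboozled  (last char: 'd')
  sorted[17] = zledsapling$bamboo  (last char: 'o')
Last column: gbs$melnlzpaiboado
Original string S is at sorted index 3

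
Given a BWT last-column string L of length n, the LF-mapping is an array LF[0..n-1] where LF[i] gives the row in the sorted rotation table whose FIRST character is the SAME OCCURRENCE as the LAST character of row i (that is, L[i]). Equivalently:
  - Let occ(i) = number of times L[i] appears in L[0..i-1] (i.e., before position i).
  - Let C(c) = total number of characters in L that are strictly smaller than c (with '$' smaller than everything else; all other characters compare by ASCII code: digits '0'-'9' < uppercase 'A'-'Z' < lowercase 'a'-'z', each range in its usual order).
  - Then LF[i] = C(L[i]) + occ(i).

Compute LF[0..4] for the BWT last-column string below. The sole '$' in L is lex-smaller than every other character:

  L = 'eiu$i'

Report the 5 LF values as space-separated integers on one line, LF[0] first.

Answer: 1 2 4 0 3

Derivation:
Char counts: '$':1, 'e':1, 'i':2, 'u':1
C (first-col start): C('$')=0, C('e')=1, C('i')=2, C('u')=4
L[0]='e': occ=0, LF[0]=C('e')+0=1+0=1
L[1]='i': occ=0, LF[1]=C('i')+0=2+0=2
L[2]='u': occ=0, LF[2]=C('u')+0=4+0=4
L[3]='$': occ=0, LF[3]=C('$')+0=0+0=0
L[4]='i': occ=1, LF[4]=C('i')+1=2+1=3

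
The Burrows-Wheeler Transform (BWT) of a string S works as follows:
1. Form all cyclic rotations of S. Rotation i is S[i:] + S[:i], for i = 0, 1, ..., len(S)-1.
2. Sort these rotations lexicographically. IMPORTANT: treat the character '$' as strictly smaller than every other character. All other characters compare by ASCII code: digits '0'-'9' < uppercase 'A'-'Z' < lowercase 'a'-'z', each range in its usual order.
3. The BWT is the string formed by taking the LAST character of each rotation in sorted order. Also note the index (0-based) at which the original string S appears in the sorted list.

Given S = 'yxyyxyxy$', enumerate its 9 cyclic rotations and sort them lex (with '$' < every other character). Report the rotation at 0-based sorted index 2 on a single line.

All 9 rotations (rotation i = S[i:]+S[:i]):
  rot[0] = yxyyxyxy$
  rot[1] = xyyxyxy$y
  rot[2] = yyxyxy$yx
  rot[3] = yxyxy$yxy
  rot[4] = xyxy$yxyy
  rot[5] = yxy$yxyyx
  rot[6] = xy$yxyyxy
  rot[7] = y$yxyyxyx
  rot[8] = $yxyyxyxy
Sorted (with $ < everything):
  sorted[0] = $yxyyxyxy
  sorted[1] = xy$yxyyxy
  sorted[2] = xyxy$yxyy
  sorted[3] = xyyxyxy$y
  sorted[4] = y$yxyyxyx
  sorted[5] = yxy$yxyyx
  sorted[6] = yxyxy$yxy
  sorted[7] = yxyyxyxy$
  sorted[8] = yyxyxy$yx
sorted[2] = xyxy$yxyy

Answer: xyxy$yxyy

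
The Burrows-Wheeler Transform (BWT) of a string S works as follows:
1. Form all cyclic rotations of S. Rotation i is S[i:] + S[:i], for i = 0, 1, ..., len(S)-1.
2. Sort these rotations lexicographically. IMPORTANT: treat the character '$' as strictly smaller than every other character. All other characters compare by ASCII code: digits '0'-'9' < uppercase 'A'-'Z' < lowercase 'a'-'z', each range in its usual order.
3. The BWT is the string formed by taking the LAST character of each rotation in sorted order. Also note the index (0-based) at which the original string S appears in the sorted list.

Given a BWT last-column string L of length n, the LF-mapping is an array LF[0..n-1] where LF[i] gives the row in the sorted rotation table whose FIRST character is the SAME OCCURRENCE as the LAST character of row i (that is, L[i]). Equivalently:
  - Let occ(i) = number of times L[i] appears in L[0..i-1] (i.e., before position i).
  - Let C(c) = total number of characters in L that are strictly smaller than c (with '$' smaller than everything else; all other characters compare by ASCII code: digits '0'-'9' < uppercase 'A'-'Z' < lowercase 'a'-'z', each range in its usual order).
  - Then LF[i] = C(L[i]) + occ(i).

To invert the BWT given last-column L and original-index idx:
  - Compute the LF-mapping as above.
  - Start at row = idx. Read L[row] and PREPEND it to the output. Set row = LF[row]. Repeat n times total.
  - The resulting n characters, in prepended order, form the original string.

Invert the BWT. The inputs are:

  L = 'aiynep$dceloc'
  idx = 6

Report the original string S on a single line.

Answer: encyclopedia$

Derivation:
LF mapping: 1 7 12 9 5 11 0 4 2 6 8 10 3
Walk LF starting at row 6, prepending L[row]:
  step 1: row=6, L[6]='$', prepend. Next row=LF[6]=0
  step 2: row=0, L[0]='a', prepend. Next row=LF[0]=1
  step 3: row=1, L[1]='i', prepend. Next row=LF[1]=7
  step 4: row=7, L[7]='d', prepend. Next row=LF[7]=4
  step 5: row=4, L[4]='e', prepend. Next row=LF[4]=5
  step 6: row=5, L[5]='p', prepend. Next row=LF[5]=11
  step 7: row=11, L[11]='o', prepend. Next row=LF[11]=10
  step 8: row=10, L[10]='l', prepend. Next row=LF[10]=8
  step 9: row=8, L[8]='c', prepend. Next row=LF[8]=2
  step 10: row=2, L[2]='y', prepend. Next row=LF[2]=12
  step 11: row=12, L[12]='c', prepend. Next row=LF[12]=3
  step 12: row=3, L[3]='n', prepend. Next row=LF[3]=9
  step 13: row=9, L[9]='e', prepend. Next row=LF[9]=6
Reversed output: encyclopedia$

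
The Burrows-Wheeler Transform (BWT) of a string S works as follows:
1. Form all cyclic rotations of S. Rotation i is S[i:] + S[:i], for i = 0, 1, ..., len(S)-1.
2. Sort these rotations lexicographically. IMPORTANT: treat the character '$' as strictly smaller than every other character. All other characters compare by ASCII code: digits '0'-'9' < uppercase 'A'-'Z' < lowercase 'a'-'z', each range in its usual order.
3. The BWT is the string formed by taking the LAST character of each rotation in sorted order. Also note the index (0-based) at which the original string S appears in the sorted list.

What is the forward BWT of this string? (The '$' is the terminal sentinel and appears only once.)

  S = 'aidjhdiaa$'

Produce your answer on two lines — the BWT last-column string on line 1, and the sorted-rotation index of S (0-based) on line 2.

Answer: aai$hijdad
3

Derivation:
All 10 rotations (rotation i = S[i:]+S[:i]):
  rot[0] = aidjhdiaa$
  rot[1] = idjhdiaa$a
  rot[2] = djhdiaa$ai
  rot[3] = jhdiaa$aid
  rot[4] = hdiaa$aidj
  rot[5] = diaa$aidjh
  rot[6] = iaa$aidjhd
  rot[7] = aa$aidjhdi
  rot[8] = a$aidjhdia
  rot[9] = $aidjhdiaa
Sorted (with $ < everything):
  sorted[0] = $aidjhdiaa  (last char: 'a')
  sorted[1] = a$aidjhdia  (last char: 'a')
  sorted[2] = aa$aidjhdi  (last char: 'i')
  sorted[3] = aidjhdiaa$  (last char: '$')
  sorted[4] = diaa$aidjh  (last char: 'h')
  sorted[5] = djhdiaa$ai  (last char: 'i')
  sorted[6] = hdiaa$aidj  (last char: 'j')
  sorted[7] = iaa$aidjhd  (last char: 'd')
  sorted[8] = idjhdiaa$a  (last char: 'a')
  sorted[9] = jhdiaa$aid  (last char: 'd')
Last column: aai$hijdad
Original string S is at sorted index 3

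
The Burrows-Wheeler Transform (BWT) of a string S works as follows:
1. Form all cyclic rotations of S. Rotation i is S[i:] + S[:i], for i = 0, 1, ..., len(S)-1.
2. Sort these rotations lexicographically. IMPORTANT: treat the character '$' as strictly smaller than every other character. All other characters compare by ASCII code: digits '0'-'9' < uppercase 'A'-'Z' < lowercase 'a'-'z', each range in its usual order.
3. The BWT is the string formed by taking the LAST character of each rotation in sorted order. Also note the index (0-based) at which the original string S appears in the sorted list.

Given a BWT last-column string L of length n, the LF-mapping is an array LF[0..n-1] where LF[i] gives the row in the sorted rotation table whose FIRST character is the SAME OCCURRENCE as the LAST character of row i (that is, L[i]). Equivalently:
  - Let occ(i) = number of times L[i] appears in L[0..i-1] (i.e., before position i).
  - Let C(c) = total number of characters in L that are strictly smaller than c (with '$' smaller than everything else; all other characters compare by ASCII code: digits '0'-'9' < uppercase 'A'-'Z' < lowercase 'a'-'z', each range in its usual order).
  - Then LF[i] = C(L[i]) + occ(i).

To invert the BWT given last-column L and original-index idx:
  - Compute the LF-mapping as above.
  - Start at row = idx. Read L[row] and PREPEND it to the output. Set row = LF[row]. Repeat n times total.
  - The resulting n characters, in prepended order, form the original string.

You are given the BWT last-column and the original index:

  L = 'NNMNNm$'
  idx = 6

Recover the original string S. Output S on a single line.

LF mapping: 2 3 1 4 5 6 0
Walk LF starting at row 6, prepending L[row]:
  step 1: row=6, L[6]='$', prepend. Next row=LF[6]=0
  step 2: row=0, L[0]='N', prepend. Next row=LF[0]=2
  step 3: row=2, L[2]='M', prepend. Next row=LF[2]=1
  step 4: row=1, L[1]='N', prepend. Next row=LF[1]=3
  step 5: row=3, L[3]='N', prepend. Next row=LF[3]=4
  step 6: row=4, L[4]='N', prepend. Next row=LF[4]=5
  step 7: row=5, L[5]='m', prepend. Next row=LF[5]=6
Reversed output: mNNNMN$

Answer: mNNNMN$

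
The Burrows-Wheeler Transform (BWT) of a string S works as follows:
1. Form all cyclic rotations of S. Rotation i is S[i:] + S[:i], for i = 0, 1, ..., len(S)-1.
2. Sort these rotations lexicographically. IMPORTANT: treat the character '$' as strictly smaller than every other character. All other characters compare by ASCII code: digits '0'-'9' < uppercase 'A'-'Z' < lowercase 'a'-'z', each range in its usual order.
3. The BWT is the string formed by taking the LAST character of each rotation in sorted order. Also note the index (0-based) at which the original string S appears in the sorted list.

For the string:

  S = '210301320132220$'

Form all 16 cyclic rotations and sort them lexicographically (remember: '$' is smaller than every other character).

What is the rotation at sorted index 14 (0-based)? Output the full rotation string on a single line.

All 16 rotations (rotation i = S[i:]+S[:i]):
  rot[0] = 210301320132220$
  rot[1] = 10301320132220$2
  rot[2] = 0301320132220$21
  rot[3] = 301320132220$210
  rot[4] = 01320132220$2103
  rot[5] = 1320132220$21030
  rot[6] = 320132220$210301
  rot[7] = 20132220$2103013
  rot[8] = 0132220$21030132
  rot[9] = 132220$210301320
  rot[10] = 32220$2103013201
  rot[11] = 2220$21030132013
  rot[12] = 220$210301320132
  rot[13] = 20$2103013201322
  rot[14] = 0$21030132013222
  rot[15] = $210301320132220
Sorted (with $ < everything):
  sorted[0] = $210301320132220
  sorted[1] = 0$21030132013222
  sorted[2] = 01320132220$2103
  sorted[3] = 0132220$21030132
  sorted[4] = 0301320132220$21
  sorted[5] = 10301320132220$2
  sorted[6] = 1320132220$21030
  sorted[7] = 132220$210301320
  sorted[8] = 20$2103013201322
  sorted[9] = 20132220$2103013
  sorted[10] = 210301320132220$
  sorted[11] = 220$210301320132
  sorted[12] = 2220$21030132013
  sorted[13] = 301320132220$210
  sorted[14] = 320132220$210301
  sorted[15] = 32220$2103013201
sorted[14] = 320132220$210301

Answer: 320132220$210301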